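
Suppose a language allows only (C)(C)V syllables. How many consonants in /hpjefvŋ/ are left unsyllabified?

4

Under (C)(C)V, the unsyllabifiable consonants are /h/, /f/, /v/, /ŋ/ (no codas are permitted; onsets may contain at most 2 consonants).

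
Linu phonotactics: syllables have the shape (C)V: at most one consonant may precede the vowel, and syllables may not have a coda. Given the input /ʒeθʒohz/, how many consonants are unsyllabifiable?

3

The consonants /θ/, /h/, /z/ cannot be parsed into a legal (C)V syllable (no codas are permitted; onsets are limited to one consonant).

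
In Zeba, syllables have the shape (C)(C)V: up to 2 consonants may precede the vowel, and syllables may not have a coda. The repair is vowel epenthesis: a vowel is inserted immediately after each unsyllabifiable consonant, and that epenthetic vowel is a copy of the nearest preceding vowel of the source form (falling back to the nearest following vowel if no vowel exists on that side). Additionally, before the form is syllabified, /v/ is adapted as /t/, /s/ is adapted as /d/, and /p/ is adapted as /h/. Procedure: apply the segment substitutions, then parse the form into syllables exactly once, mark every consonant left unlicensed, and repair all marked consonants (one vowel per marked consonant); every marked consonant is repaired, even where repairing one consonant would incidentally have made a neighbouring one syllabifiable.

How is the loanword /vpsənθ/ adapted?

Substitution: /v/ → /t/, /p/ → /h/, /s/ → /d/, giving /thdənθ/.
The consonants /t/, /n/, /θ/ cannot be parsed into a legal (C)(C)V syllable (no codas are permitted; onsets may contain at most 2 consonants).
Epenthesis after each stranded consonant: /t/ → /tə/, /n/ → /nə/, /θ/ → /θə/.

təhdənəθə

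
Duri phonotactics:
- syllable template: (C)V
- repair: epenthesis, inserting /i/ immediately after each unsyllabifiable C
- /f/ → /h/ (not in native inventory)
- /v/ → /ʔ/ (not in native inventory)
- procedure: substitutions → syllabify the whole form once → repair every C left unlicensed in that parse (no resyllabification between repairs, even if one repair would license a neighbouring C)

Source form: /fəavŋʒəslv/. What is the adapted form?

həaʔiŋiʒəsiliʔi

Substitution: /f/ → /h/, /v/ → /ʔ/, giving /həaʔŋʒəslʔ/.
Under (C)V, the unsyllabifiable consonants are /ʔ/, /ŋ/, /s/, /l/, /ʔ/ (no codas are permitted; onsets are limited to one consonant).
Inserting the epenthetic vowel yields /ʔ/ → /ʔi/, /ŋ/ → /ŋi/, /s/ → /si/, /l/ → /li/, /ʔ/ → /ʔi/.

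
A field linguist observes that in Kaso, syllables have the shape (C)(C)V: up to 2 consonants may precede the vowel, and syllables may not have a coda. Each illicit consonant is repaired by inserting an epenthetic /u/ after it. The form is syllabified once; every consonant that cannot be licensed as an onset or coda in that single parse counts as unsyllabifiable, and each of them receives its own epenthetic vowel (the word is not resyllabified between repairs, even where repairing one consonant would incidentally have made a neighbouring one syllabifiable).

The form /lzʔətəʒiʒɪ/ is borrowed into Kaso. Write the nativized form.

luzʔətəʒiʒɪ

Under (C)(C)V, the unsyllabifiable consonants are /l/ (no codas are permitted; onsets may contain at most 2 consonants).
Inserting the epenthetic vowel yields /l/ → /lu/.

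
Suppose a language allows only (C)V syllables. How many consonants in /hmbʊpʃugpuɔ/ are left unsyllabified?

4

Under (C)V, the unsyllabifiable consonants are /h/, /m/, /p/, /g/ (no codas are permitted; onsets are limited to one consonant).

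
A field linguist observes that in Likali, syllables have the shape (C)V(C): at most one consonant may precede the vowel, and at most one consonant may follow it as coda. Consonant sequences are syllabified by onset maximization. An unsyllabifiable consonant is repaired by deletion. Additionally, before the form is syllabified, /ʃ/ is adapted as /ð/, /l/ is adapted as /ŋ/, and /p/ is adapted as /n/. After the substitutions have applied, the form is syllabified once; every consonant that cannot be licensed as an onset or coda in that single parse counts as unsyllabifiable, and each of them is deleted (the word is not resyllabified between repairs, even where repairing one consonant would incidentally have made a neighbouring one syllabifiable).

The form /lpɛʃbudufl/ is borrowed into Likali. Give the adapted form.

nɛðbuduf

Substitution: /l/ → /ŋ/, /p/ → /n/, /ʃ/ → /ð/, giving /ŋnɛðbudufŋ/.
Under (C)V(C), the unsyllabifiable consonants are /ŋ/, /ŋ/ (at most one coda consonant is licensed; onsets are limited to one consonant).
Deletion applies to /ŋ/, /ŋ/.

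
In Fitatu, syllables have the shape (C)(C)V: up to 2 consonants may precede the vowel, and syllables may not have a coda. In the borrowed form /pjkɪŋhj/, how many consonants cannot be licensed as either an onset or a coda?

The consonants /p/, /ŋ/, /h/, /j/ cannot be parsed into a legal (C)(C)V syllable (no codas are permitted; onsets may contain at most 2 consonants).

4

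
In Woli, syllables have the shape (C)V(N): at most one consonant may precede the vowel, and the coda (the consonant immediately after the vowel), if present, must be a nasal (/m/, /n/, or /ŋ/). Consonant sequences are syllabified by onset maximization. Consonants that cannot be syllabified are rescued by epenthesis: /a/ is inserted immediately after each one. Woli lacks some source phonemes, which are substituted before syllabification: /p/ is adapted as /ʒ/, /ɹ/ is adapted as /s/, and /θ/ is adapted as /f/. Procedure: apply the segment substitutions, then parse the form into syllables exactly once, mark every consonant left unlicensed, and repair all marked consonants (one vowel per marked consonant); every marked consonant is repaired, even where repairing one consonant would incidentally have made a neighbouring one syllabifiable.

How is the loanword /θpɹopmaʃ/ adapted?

faʒasoʒamaʃa

Substitution: /θ/ → /f/, /p/ → /ʒ/, /ɹ/ → /s/, giving /fʒsoʒmaʃ/.
Syllabifying with onset maximization leaves /f/, /ʒ/, /ʒ/, /ʃ/ stranded (only a nasal (/m/, /n/, or /ŋ/) is licensed in coda position; onsets are limited to one consonant).
Each unlicensed consonant becomes the onset of a new syllable: /f/ → /fa/, /ʒ/ → /ʒa/, /ʒ/ → /ʒa/, /ʃ/ → /ʃa/.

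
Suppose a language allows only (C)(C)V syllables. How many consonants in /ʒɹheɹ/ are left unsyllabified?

2

The consonants /ʒ/, /ɹ/ cannot be parsed into a legal (C)(C)V syllable (no codas are permitted; onsets may contain at most 2 consonants).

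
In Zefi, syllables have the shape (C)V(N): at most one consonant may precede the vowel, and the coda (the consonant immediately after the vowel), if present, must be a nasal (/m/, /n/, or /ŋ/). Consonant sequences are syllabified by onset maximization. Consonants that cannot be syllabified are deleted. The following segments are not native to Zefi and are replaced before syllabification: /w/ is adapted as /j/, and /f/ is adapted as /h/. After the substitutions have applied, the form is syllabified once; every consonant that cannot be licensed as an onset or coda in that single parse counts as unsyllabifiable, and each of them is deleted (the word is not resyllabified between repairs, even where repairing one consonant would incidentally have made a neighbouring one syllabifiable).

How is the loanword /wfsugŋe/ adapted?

Substitution: /w/ → /j/, /f/ → /h/, giving /jhsugŋe/.
Syllabifying with onset maximization leaves /j/, /h/, /g/ stranded (only a nasal (/m/, /n/, or /ŋ/) is licensed in coda position; onsets are limited to one consonant).
Deletion applies to /j/, /h/, /g/.

suŋe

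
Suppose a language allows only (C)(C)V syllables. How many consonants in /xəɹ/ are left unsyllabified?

1

The consonants /ɹ/ cannot be parsed into a legal (C)(C)V syllable (no codas are permitted; onsets may contain at most 2 consonants).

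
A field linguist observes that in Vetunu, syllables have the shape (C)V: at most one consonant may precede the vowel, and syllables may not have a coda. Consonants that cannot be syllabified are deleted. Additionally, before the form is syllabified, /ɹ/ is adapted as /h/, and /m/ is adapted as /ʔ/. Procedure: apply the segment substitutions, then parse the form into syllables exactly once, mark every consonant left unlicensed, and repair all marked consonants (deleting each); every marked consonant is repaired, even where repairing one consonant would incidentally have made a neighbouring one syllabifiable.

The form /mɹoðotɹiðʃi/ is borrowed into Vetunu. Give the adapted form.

Substitution: /m/ → /ʔ/, /ɹ/ → /h/, giving /ʔhoðothiðʃi/.
Under (C)V, the unsyllabifiable consonants are /ʔ/, /t/, /ð/ (no codas are permitted; onsets are limited to one consonant).
Deletion applies to /ʔ/, /t/, /ð/.

hoðohiʃi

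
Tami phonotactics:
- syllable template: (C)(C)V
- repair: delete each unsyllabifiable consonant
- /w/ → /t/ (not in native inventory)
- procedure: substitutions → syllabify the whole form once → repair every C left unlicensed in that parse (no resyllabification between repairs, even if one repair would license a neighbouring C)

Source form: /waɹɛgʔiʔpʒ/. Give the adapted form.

taɹɛgʔi

Substitution: /w/ → /t/, giving /taɹɛgʔiʔpʒ/.
Syllabifying with onset maximization leaves /ʔ/, /p/, /ʒ/ stranded (no codas are permitted; onsets may contain at most 2 consonants).
Deleting the stranded consonants removes /ʔ/, /p/, /ʒ/.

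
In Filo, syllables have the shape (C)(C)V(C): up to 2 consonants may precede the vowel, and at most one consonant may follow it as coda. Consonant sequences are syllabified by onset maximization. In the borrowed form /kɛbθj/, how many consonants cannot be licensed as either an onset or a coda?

2

The consonants /θ/, /j/ cannot be parsed into a legal (C)(C)V(C) syllable (at most one coda consonant is licensed; onsets may contain at most 2 consonants).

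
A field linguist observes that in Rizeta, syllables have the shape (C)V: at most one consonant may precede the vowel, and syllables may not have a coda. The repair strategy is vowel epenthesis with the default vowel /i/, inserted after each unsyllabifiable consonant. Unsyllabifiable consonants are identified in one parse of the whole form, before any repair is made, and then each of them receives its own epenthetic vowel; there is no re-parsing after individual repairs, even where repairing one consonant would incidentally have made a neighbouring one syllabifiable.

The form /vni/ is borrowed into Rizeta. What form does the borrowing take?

Syllabifying with onset maximization leaves /v/ stranded (no codas are permitted; onsets are limited to one consonant).
Each unlicensed consonant becomes the onset of a new syllable: /v/ → /vi/.

vini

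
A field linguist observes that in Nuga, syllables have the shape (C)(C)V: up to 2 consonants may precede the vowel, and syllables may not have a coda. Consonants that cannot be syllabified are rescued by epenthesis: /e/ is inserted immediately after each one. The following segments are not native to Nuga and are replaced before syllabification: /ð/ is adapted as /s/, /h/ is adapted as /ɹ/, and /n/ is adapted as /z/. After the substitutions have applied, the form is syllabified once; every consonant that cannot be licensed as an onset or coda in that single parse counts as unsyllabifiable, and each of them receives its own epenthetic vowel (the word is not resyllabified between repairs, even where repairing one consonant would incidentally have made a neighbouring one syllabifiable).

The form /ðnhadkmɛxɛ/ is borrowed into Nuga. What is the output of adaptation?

Substitution: /ð/ → /s/, /n/ → /z/, /h/ → /ɹ/, giving /szɹadkmɛxɛ/.
Syllabifying with onset maximization leaves /s/, /d/ stranded (no codas are permitted; onsets may contain at most 2 consonants).
Inserting the epenthetic vowel yields /s/ → /se/, /d/ → /de/.

sezɹadekmɛxɛ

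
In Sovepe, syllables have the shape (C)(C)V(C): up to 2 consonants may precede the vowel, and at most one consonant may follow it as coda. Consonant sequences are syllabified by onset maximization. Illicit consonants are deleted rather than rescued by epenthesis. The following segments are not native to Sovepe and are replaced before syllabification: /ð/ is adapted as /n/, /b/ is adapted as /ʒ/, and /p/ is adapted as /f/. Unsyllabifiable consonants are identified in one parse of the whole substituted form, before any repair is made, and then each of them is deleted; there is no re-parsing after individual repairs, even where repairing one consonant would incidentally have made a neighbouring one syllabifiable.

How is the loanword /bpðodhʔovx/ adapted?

fnodhʔov

Substitution: /b/ → /ʒ/, /p/ → /f/, /ð/ → /n/, giving /ʒfnodhʔovx/.
Under (C)(C)V(C), the unsyllabifiable consonants are /ʒ/, /x/ (at most one coda consonant is licensed; onsets may contain at most 2 consonants).
Deletion applies to /ʒ/, /x/.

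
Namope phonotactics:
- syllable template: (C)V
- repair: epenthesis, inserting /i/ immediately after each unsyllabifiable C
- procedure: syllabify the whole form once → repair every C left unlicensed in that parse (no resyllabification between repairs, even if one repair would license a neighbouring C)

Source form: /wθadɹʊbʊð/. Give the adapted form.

wiθadiɹʊbʊði

Under (C)V, the unsyllabifiable consonants are /w/, /d/, /ð/ (no codas are permitted; onsets are limited to one consonant).
Inserting the epenthetic vowel yields /w/ → /wi/, /d/ → /di/, /ð/ → /ði/.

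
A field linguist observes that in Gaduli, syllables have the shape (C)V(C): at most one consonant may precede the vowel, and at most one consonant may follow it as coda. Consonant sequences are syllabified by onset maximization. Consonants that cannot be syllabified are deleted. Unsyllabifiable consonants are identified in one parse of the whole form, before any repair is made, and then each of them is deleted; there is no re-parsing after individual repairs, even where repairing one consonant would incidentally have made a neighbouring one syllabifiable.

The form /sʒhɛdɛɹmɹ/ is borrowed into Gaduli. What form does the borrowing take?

hɛdɛɹ

Syllabifying with onset maximization leaves /s/, /ʒ/, /m/, /ɹ/ stranded (at most one coda consonant is licensed; onsets are limited to one consonant).
Each unlicensed consonant is deleted: /s/, /ʒ/, /m/, /ɹ/.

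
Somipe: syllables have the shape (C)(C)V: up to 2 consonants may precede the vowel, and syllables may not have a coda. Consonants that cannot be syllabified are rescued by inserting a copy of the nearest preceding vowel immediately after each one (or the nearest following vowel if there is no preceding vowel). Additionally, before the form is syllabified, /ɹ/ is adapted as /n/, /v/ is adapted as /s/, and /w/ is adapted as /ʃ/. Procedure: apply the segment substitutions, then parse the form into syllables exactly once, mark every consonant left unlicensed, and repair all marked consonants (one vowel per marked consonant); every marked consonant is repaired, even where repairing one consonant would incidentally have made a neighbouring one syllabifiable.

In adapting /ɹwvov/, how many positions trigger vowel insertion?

2

After substitution the input is /nʃsos/.
The unsyllabifiable consonants are /n/, /s/; each receives one epenthetic vowel.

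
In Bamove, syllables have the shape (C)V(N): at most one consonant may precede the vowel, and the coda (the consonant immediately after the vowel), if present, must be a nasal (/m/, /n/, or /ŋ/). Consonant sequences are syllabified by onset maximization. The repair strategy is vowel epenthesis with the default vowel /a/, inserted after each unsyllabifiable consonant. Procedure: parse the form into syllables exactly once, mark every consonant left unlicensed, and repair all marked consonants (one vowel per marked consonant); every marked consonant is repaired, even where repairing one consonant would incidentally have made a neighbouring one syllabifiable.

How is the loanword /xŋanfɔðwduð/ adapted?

xaŋanfɔðawaduða

Syllabifying with onset maximization leaves /x/, /ð/, /w/, /ð/ stranded (only a nasal (/m/, /n/, or /ŋ/) is licensed in coda position; onsets are limited to one consonant).
Epenthesis after each stranded consonant: /x/ → /xa/, /ð/ → /ða/, /w/ → /wa/, /ð/ → /ða/.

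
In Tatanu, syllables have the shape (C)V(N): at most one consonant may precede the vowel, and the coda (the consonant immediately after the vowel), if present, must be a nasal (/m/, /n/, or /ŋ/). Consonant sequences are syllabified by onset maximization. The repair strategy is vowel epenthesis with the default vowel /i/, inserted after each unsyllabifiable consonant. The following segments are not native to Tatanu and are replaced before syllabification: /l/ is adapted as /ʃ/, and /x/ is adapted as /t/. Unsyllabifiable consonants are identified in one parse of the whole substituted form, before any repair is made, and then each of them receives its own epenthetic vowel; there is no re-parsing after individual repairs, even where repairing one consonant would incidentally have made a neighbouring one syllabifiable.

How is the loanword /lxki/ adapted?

Substitution: /l/ → /ʃ/, /x/ → /t/, giving /ʃtki/.
Syllabifying with onset maximization leaves /ʃ/, /t/ stranded (only a nasal (/m/, /n/, or /ŋ/) is licensed in coda position; onsets are limited to one consonant).
Epenthesis after each stranded consonant: /ʃ/ → /ʃi/, /t/ → /ti/.

ʃitiki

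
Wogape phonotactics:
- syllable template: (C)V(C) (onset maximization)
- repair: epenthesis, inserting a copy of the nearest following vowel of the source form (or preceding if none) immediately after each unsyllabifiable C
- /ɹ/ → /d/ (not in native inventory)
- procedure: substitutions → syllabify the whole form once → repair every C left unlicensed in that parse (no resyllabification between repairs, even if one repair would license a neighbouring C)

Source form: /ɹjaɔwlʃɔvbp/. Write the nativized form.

Substitution: /ɹ/ → /d/, giving /djaɔwlʃɔvbp/.
Syllabifying with onset maximization leaves /d/, /l/, /b/, /p/ stranded (at most one coda consonant is licensed; onsets are limited to one consonant).
Each unlicensed consonant becomes the onset of a new syllable: /d/ → /da/, /l/ → /lɔ/, /b/ → /bɔ/, /p/ → /pɔ/.

dajaɔwlɔʃɔvbɔpɔ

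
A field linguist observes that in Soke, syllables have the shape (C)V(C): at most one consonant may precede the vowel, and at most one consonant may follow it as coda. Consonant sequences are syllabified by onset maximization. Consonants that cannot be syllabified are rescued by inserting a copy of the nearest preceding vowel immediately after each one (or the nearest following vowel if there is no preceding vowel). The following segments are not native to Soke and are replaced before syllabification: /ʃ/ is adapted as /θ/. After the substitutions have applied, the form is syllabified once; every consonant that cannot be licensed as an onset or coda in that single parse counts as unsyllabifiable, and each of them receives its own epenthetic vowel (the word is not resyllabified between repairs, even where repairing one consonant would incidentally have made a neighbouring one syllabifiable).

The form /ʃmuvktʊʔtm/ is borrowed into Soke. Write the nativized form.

Substitution: /ʃ/ → /θ/, giving /θmuvktʊʔtm/.
Syllabifying with onset maximization leaves /θ/, /k/, /t/, /m/ stranded (at most one coda consonant is licensed; onsets are limited to one consonant).
Epenthesis after each stranded consonant: /θ/ → /θu/, /k/ → /ku/, /t/ → /tʊ/, /m/ → /mʊ/.

θumuvkutʊʔtʊmʊ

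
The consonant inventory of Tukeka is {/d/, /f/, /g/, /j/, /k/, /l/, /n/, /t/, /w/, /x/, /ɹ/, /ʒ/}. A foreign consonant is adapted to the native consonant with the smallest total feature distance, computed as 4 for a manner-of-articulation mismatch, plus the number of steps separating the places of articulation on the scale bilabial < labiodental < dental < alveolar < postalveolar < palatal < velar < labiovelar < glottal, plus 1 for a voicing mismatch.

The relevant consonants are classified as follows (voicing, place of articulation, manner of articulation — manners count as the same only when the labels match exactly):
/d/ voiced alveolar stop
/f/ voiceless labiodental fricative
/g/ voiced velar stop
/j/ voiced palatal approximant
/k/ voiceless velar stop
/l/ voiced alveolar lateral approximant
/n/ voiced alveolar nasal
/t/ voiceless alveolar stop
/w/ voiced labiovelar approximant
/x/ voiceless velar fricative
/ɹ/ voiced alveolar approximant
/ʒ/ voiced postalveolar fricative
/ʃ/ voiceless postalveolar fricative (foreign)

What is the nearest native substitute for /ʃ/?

/ʒ/ is closest: same manner (fricative), place distance 0 (postalveolar→postalveolar), voicing differs (+1); total 1. Next closest is /x/ at distance 2.

ʒ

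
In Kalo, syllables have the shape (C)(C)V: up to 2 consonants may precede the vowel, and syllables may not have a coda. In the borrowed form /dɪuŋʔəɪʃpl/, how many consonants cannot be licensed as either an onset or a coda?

Under (C)(C)V, the unsyllabifiable consonants are /ʃ/, /p/, /l/ (no codas are permitted; onsets may contain at most 2 consonants).

3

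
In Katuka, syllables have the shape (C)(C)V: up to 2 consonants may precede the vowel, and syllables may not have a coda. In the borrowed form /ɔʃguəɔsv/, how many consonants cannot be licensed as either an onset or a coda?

2

The consonants /s/, /v/ cannot be parsed into a legal (C)(C)V syllable (no codas are permitted; onsets may contain at most 2 consonants).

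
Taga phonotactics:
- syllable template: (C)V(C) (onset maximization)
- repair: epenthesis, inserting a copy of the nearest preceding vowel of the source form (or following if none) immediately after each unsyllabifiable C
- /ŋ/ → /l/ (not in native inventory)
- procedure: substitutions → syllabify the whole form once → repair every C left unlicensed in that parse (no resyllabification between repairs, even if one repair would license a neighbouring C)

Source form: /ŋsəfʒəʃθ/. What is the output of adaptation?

Substitution: /ŋ/ → /l/, giving /lsəfʒəʃθ/.
The consonants /l/, /θ/ cannot be parsed into a legal (C)V(C) syllable (at most one coda consonant is licensed; onsets are limited to one consonant).
Each unlicensed consonant becomes the onset of a new syllable: /l/ → /lə/, /θ/ → /θə/.

ləsəfʒəʃθə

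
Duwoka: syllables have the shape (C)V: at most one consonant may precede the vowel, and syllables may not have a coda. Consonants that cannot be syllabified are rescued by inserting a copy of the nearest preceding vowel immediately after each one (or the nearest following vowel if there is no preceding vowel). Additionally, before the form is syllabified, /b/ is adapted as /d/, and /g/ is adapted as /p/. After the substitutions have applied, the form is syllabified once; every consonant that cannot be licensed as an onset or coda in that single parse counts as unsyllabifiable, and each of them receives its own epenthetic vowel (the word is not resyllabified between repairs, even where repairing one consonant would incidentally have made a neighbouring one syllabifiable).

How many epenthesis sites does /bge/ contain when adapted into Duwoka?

After substitution the input is /dpe/.
The unsyllabifiable consonants are /d/; each receives one epenthetic vowel.

1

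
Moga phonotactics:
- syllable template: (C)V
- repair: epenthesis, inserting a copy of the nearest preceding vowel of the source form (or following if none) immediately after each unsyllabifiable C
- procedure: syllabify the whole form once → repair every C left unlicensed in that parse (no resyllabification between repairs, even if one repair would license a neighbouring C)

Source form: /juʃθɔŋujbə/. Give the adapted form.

juʃuθɔŋujubə

Under (C)V, the unsyllabifiable consonants are /ʃ/, /j/ (no codas are permitted; onsets are limited to one consonant).
Inserting the epenthetic vowel yields /ʃ/ → /ʃu/, /j/ → /ju/.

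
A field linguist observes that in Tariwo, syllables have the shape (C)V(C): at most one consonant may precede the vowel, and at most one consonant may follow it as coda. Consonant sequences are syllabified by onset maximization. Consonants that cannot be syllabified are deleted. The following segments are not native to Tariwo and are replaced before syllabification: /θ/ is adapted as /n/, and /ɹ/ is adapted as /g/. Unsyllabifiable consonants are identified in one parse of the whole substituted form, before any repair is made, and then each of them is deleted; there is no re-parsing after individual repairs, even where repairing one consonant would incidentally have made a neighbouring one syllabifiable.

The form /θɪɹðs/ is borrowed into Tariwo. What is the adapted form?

nɪg

Substitution: /θ/ → /n/, /ɹ/ → /g/, giving /nɪgðs/.
Under (C)V(C), the unsyllabifiable consonants are /ð/, /s/ (at most one coda consonant is licensed; onsets are limited to one consonant).
Deleting the stranded consonants removes /ð/, /s/.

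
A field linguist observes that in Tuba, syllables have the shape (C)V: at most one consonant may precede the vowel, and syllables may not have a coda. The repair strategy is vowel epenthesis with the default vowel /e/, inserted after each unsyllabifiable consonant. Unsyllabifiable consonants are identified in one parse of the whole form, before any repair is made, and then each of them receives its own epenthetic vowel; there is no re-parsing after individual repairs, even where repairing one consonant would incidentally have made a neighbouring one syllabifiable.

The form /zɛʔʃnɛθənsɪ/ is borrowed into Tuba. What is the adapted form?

zɛʔeʃenɛθənesɪ

The consonants /ʔ/, /ʃ/, /n/ cannot be parsed into a legal (C)V syllable (no codas are permitted; onsets are limited to one consonant).
Inserting the epenthetic vowel yields /ʔ/ → /ʔe/, /ʃ/ → /ʃe/, /n/ → /ne/.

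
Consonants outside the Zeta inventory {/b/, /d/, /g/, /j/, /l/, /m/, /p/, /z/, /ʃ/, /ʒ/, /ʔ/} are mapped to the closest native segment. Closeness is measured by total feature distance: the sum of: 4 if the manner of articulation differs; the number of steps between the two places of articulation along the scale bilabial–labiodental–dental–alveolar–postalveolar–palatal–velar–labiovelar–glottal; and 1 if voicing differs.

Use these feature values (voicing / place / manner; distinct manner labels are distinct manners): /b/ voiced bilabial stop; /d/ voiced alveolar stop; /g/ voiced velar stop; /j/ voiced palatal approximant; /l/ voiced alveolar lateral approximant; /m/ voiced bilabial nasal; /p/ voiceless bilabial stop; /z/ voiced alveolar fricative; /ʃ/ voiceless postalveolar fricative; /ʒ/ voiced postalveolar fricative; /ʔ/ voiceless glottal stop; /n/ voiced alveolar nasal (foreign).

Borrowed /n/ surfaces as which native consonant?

/m/ is closest: same manner (nasal), place distance 3 (alveolar→bilabial), same voicing; total 3. Next closest is /d/ at distance 4.

m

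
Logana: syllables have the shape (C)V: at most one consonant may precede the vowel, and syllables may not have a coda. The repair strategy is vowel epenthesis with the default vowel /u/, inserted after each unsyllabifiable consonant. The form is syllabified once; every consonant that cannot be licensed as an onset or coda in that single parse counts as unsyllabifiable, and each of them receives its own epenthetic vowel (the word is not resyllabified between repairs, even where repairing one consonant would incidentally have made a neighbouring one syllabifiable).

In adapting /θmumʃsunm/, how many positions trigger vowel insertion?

The unsyllabifiable consonants are /θ/, /m/, /ʃ/, /n/, /m/; each receives one epenthetic vowel.

5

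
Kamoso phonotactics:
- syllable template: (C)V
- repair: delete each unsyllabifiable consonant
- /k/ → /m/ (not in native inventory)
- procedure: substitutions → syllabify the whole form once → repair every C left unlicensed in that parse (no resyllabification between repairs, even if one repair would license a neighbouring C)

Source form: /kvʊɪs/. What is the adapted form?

Substitution: /k/ → /m/, giving /mvʊɪs/.
Syllabifying with onset maximization leaves /m/, /s/ stranded (no codas are permitted; onsets are limited to one consonant).
Deleting the stranded consonants removes /m/, /s/.

vʊɪ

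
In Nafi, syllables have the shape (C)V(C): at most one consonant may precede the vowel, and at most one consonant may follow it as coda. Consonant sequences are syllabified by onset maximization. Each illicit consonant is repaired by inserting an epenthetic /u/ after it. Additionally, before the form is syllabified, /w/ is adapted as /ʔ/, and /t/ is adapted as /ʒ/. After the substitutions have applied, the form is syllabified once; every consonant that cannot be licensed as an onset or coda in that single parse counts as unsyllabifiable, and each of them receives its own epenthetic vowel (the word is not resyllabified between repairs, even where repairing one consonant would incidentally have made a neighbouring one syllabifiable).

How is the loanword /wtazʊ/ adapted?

ʔuʒazʊ

Substitution: /w/ → /ʔ/, /t/ → /ʒ/, giving /ʔʒazʊ/.
Syllabifying with onset maximization leaves /ʔ/ stranded (at most one coda consonant is licensed; onsets are limited to one consonant).
Inserting the epenthetic vowel yields /ʔ/ → /ʔu/.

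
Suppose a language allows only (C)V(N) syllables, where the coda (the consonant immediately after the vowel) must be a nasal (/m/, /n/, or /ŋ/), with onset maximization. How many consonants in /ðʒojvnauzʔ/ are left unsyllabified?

Syllabifying with onset maximization leaves /ð/, /j/, /v/, /z/, /ʔ/ stranded (only a nasal (/m/, /n/, or /ŋ/) is licensed in coda position; onsets are limited to one consonant).

5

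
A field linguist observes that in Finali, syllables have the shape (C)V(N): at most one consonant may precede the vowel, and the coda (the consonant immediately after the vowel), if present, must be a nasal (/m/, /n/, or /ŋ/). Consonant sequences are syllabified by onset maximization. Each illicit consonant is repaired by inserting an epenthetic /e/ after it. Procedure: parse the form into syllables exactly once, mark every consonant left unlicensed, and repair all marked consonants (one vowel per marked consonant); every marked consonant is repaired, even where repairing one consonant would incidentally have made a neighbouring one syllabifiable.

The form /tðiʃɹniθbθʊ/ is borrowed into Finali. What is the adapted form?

teðiʃeɹeniθebeθʊ

The consonants /t/, /ʃ/, /ɹ/, /θ/, /b/ cannot be parsed into a legal (C)V(N) syllable (only a nasal (/m/, /n/, or /ŋ/) is licensed in coda position; onsets are limited to one consonant).
Epenthesis after each stranded consonant: /t/ → /te/, /ʃ/ → /ʃe/, /ɹ/ → /ɹe/, /θ/ → /θe/, /b/ → /be/.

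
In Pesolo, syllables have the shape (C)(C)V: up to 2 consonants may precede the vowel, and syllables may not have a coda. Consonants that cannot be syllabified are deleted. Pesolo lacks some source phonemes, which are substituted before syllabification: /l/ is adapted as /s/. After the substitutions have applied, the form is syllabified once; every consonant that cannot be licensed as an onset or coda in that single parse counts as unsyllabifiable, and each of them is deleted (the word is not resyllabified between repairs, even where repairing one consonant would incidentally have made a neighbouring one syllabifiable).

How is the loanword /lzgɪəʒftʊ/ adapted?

Substitution: /l/ → /s/, giving /szgɪəʒftʊ/.
The consonants /s/, /ʒ/ cannot be parsed into a legal (C)(C)V syllable (no codas are permitted; onsets may contain at most 2 consonants).
Each unlicensed consonant is deleted: /s/, /ʒ/.

zgɪəftʊ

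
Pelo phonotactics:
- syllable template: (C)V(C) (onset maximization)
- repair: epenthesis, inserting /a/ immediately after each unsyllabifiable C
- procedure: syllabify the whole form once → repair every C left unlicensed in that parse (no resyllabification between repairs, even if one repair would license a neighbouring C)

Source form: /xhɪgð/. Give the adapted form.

Under (C)V(C), the unsyllabifiable consonants are /x/, /ð/ (at most one coda consonant is licensed; onsets are limited to one consonant).
Inserting the epenthetic vowel yields /x/ → /xa/, /ð/ → /ða/.

xahɪgða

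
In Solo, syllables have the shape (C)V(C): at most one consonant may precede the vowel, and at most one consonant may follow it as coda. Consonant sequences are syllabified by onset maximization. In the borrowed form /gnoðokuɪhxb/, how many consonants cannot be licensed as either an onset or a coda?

Syllabifying with onset maximization leaves /g/, /x/, /b/ stranded (at most one coda consonant is licensed; onsets are limited to one consonant).

3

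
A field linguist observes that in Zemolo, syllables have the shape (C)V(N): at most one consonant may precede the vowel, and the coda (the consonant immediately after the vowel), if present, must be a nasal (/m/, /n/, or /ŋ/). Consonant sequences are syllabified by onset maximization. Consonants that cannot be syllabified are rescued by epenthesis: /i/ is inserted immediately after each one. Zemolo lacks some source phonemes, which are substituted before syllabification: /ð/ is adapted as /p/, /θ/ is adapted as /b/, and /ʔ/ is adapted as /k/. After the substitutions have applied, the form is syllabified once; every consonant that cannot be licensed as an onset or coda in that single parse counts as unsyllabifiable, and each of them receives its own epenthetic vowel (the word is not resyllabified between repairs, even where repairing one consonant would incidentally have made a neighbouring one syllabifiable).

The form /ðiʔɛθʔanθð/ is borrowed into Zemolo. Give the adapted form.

pikɛbikanbipi

Substitution: /ð/ → /p/, /ʔ/ → /k/, /θ/ → /b/, giving /pikɛbkanbp/.
Syllabifying with onset maximization leaves /b/, /b/, /p/ stranded (only a nasal (/m/, /n/, or /ŋ/) is licensed in coda position; onsets are limited to one consonant).
Inserting the epenthetic vowel yields /b/ → /bi/, /b/ → /bi/, /p/ → /pi/.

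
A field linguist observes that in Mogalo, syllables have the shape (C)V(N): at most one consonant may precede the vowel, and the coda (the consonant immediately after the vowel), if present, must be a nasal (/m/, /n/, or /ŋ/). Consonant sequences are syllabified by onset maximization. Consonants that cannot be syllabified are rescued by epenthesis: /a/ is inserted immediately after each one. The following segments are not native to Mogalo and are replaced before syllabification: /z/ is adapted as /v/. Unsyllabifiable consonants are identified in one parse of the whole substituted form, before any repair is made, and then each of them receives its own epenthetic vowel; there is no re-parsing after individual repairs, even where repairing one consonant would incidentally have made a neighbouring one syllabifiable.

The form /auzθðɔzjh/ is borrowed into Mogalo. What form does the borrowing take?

auvaθaðɔvajaha

Substitution: /z/ → /v/, giving /auvθðɔvjh/.
The consonants /v/, /θ/, /v/, /j/, /h/ cannot be parsed into a legal (C)V(N) syllable (only a nasal (/m/, /n/, or /ŋ/) is licensed in coda position; onsets are limited to one consonant).
Each unlicensed consonant becomes the onset of a new syllable: /v/ → /va/, /θ/ → /θa/, /v/ → /va/, /j/ → /ja/, /h/ → /ha/.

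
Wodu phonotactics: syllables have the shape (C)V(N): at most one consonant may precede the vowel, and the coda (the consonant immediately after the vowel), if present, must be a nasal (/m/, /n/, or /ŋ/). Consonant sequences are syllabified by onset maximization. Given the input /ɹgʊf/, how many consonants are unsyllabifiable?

2

Syllabifying with onset maximization leaves /ɹ/, /f/ stranded (only a nasal (/m/, /n/, or /ŋ/) is licensed in coda position; onsets are limited to one consonant).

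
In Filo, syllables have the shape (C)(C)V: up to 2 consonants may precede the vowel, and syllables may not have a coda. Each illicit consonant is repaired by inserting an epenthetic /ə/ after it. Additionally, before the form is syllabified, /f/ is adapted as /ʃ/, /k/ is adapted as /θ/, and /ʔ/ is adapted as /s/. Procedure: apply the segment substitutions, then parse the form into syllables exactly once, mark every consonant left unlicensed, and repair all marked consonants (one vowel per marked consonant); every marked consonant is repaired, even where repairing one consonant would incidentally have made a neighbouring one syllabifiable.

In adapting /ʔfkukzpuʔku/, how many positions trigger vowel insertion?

After substitution the input is /sʃθuθzpusθu/.
The unsyllabifiable consonants are /s/, /θ/; each receives one epenthetic vowel.

2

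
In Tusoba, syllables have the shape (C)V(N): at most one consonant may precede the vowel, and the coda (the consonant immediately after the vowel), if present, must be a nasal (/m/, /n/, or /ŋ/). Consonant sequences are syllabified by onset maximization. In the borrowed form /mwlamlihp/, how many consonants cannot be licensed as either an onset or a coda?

4

Under (C)V(N), the unsyllabifiable consonants are /m/, /w/, /h/, /p/ (only a nasal (/m/, /n/, or /ŋ/) is licensed in coda position; onsets are limited to one consonant).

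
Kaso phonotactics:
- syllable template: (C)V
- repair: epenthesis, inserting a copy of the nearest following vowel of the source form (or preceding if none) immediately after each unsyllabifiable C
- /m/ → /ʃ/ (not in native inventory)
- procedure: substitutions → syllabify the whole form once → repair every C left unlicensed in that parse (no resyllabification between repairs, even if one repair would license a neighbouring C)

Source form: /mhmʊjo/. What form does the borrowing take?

Substitution: /m/ → /ʃ/, giving /ʃhʃʊjo/.
Syllabifying with onset maximization leaves /ʃ/, /h/ stranded (no codas are permitted; onsets are limited to one consonant).
Epenthesis after each stranded consonant: /ʃ/ → /ʃʊ/, /h/ → /hʊ/.

ʃʊhʊʃʊjo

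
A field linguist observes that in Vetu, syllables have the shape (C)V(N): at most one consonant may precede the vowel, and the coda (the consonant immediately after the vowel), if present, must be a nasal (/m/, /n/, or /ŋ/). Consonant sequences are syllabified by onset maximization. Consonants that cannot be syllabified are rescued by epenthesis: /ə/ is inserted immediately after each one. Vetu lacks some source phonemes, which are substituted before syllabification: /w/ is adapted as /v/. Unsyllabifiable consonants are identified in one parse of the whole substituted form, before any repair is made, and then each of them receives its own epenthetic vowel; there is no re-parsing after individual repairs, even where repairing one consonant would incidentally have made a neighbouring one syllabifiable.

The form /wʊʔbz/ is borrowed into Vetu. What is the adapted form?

vʊʔəbəzə

Substitution: /w/ → /v/, giving /vʊʔbz/.
Under (C)V(N), the unsyllabifiable consonants are /ʔ/, /b/, /z/ (only a nasal (/m/, /n/, or /ŋ/) is licensed in coda position; onsets are limited to one consonant).
Each unlicensed consonant becomes the onset of a new syllable: /ʔ/ → /ʔə/, /b/ → /bə/, /z/ → /zə/.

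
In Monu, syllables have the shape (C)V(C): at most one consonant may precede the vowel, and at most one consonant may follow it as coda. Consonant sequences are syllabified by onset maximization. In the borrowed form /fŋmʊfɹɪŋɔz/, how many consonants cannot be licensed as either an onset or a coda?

Under (C)V(C), the unsyllabifiable consonants are /f/, /ŋ/ (at most one coda consonant is licensed; onsets are limited to one consonant).

2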